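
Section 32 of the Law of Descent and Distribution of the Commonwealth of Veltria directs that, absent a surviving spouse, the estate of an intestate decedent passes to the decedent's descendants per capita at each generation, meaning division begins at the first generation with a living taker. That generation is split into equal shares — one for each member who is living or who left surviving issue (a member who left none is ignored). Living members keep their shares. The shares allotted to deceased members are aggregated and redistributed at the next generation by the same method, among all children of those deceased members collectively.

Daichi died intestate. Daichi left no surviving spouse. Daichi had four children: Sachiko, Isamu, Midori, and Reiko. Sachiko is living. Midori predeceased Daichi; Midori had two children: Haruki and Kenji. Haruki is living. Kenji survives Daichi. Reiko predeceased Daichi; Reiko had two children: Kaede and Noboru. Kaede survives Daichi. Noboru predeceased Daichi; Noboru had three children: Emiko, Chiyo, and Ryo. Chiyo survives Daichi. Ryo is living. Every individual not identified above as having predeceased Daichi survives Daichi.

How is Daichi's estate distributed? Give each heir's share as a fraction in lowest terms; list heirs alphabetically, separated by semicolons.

There is no surviving spouse, so the entire estate passes to Daichi's descendants per capita at each generation.
At generation 1 (Sachiko, Isamu, Midori, Reiko) there are 4 shares of (1)/4 = 1/4 each.
Living: Sachiko and Isamu — each takes 1/4.
Deceased: Midori and Reiko. Their combined 1/2 is pooled and carried to generation 2.
At generation 2 (Haruki, Kenji, Kaede, Noboru) there are 4 shares of (1/2)/4 = 1/8 each.
Living: Haruki, Kenji, and Kaede — each takes 1/8.
Deceased: Noboru. That 1/8 share is carried to generation 3.
At generation 3 (Emiko, Chiyo, Ryo) there are 3 shares of (1/8)/3 = 1/24 each.
Living: Emiko, Chiyo, and Ryo — each takes 1/24.

Chiyo 1/24; Emiko 1/24; Haruki 1/8; Isamu 1/4; Kaede 1/8; Kenji 1/8; Ryo 1/24; Sachiko 1/4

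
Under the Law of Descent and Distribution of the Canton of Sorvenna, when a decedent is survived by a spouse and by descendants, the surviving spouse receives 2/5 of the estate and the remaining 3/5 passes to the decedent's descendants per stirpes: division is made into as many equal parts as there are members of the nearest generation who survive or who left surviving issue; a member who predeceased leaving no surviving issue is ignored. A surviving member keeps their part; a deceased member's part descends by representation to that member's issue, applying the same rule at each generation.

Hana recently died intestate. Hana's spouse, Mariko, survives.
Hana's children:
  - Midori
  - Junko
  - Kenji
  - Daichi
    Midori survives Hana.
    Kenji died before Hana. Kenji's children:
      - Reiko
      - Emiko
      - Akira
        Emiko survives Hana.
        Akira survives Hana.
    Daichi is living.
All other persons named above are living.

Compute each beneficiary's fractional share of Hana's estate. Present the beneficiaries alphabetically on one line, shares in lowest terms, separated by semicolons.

Akira 1/20; Daichi 3/20; Emiko 1/20; Junko 3/20; Mariko 2/5; Midori 3/20; Reiko 1/20

Mariko, as surviving spouse, takes 2/5.
The remaining 3/5 passes to Hana's descendants per stirpes.
The 3/5 is divided into 4 equal shares of 3/20 among Midori, Junko, Kenji, Daichi.
Midori is living and takes 3/20.
Junko is living and takes 3/20.
Kenji predeceased; the 3/20 allotted to Kenji's branch passes to Kenji's issue by representation.
The 3/20 is divided into 3 equal shares of 1/20 among Reiko, Emiko, Akira.
Reiko is living and takes 1/20.
Emiko is living and takes 1/20.
Akira is living and takes 1/20.
Daichi is living and takes 3/20.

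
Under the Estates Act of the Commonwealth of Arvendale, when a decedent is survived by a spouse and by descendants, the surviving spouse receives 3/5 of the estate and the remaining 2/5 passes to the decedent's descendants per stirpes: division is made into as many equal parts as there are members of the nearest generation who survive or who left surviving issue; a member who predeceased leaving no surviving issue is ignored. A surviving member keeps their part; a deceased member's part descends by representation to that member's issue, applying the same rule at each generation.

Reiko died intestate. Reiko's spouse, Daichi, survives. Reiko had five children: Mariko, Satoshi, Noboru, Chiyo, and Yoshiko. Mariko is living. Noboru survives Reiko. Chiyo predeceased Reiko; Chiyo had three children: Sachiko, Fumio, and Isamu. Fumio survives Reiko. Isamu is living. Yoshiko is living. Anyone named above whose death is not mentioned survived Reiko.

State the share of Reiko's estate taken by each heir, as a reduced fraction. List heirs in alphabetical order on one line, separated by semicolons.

Daichi, as surviving spouse, takes 3/5.
The remaining 2/5 passes to Reiko's descendants per stirpes.
The 2/5 is divided into 5 equal shares of 2/25 among Mariko, Satoshi, Noboru, Chiyo, Yoshiko.
Mariko is living and takes 2/25.
Satoshi is living and takes 2/25.
Noboru is living and takes 2/25.
Chiyo predeceased; the 2/25 allotted to Chiyo's branch passes to Chiyo's issue by representation.
The 2/25 is divided into 3 equal shares of 2/75 among Sachiko, Fumio, Isamu.
Sachiko is living and takes 2/75.
Fumio is living and takes 2/75.
Isamu is living and takes 2/75.
Yoshiko is living and takes 2/25.

Daichi 3/5; Fumio 2/75; Isamu 2/75; Mariko 2/25; Noboru 2/25; Sachiko 2/75; Satoshi 2/25; Yoshiko 2/25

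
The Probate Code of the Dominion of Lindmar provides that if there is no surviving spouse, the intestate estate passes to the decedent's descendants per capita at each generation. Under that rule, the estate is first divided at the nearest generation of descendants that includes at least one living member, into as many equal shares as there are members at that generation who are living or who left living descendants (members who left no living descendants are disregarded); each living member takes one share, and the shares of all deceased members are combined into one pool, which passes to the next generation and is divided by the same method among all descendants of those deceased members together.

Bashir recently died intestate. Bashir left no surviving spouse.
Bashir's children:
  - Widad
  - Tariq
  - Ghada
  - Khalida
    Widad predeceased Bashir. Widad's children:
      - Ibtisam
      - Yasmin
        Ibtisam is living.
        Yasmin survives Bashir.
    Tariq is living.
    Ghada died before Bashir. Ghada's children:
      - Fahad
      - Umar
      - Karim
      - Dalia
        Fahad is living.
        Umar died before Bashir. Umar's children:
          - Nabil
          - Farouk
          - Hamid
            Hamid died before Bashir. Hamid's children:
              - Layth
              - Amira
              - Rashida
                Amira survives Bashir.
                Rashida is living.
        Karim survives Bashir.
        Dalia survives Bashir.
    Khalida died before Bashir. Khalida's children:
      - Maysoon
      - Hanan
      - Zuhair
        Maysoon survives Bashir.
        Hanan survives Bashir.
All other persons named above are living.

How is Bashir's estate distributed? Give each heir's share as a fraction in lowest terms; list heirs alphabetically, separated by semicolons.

There is no surviving spouse, so the entire estate passes to Bashir's descendants per capita at each generation.
At generation 1 (Widad, Tariq, Ghada, Khalida) there are 4 shares of (1)/4 = 1/4 each.
Living: Tariq — each takes 1/4.
Deceased: Widad, Ghada, and Khalida. Their combined 3/4 is pooled and carried to generation 2.
At generation 2 (Ibtisam, Yasmin, Fahad, Umar, Karim, Dalia, Maysoon, Hanan, Zuhair) there are 9 shares of (3/4)/9 = 1/12 each.
Living: Ibtisam, Yasmin, Fahad, Karim, Dalia, Maysoon, Hanan, and Zuhair — each takes 1/12.
Deceased: Umar. That 1/12 share is carried to generation 3.
At generation 3 (Nabil, Farouk, Hamid) there are 3 shares of (1/12)/3 = 1/36 each.
Living: Nabil and Farouk — each takes 1/36.
Deceased: Hamid. That 1/36 share is carried to generation 4.
At generation 4 (Layth, Amira, Rashida) there are 3 shares of (1/36)/3 = 1/108 each.
Living: Layth, Amira, and Rashida — each takes 1/108.

Amira 1/108; Dalia 1/12; Fahad 1/12; Farouk 1/36; Hanan 1/12; Ibtisam 1/12; Karim 1/12; Layth 1/108; Maysoon 1/12; Nabil 1/36; Rashida 1/108; Tariq 1/4; Yasmin 1/12; Zuhair 1/12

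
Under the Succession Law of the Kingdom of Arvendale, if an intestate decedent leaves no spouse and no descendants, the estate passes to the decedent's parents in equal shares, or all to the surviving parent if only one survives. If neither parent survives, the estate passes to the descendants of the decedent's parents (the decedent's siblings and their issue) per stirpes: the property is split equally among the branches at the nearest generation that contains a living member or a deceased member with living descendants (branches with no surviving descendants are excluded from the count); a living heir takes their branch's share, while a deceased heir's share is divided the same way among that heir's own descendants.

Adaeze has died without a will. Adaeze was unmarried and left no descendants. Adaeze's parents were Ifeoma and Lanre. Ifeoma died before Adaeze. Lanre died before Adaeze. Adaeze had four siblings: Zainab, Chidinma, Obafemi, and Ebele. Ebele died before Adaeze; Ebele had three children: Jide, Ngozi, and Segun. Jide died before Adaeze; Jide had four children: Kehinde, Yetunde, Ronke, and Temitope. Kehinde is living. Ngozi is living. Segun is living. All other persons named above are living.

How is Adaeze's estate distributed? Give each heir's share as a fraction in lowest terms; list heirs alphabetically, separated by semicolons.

Chidinma 1/4; Kehinde 1/48; Ngozi 1/12; Obafemi 1/4; Ronke 1/48; Segun 1/12; Temitope 1/48; Yetunde 1/48; Zainab 1/4

Neither parent survives and there are no descendants, so the estate passes to Adaeze's siblings and their issue per stirpes.
The estate is divided into 4 equal shares of 1/4 among Zainab, Chidinma, Obafemi, Ebele.
Zainab is living and takes 1/4.
Chidinma is living and takes 1/4.
Obafemi is living and takes 1/4.
Ebele predeceased; the 1/4 allotted to Ebele's branch passes to Ebele's issue by representation.
The 1/4 is divided into 3 equal shares of 1/12 among Jide, Ngozi, Segun.
Jide predeceased; the 1/12 allotted to Jide's branch passes to Jide's issue by representation.
The 1/12 is divided into 4 equal shares of 1/48 among Kehinde, Yetunde, Ronke, Temitope.
Kehinde is living and takes 1/48.
Yetunde is living and takes 1/48.
Ronke is living and takes 1/48.
Temitope is living and takes 1/48.
Ngozi is living and takes 1/12.
Segun is living and takes 1/12.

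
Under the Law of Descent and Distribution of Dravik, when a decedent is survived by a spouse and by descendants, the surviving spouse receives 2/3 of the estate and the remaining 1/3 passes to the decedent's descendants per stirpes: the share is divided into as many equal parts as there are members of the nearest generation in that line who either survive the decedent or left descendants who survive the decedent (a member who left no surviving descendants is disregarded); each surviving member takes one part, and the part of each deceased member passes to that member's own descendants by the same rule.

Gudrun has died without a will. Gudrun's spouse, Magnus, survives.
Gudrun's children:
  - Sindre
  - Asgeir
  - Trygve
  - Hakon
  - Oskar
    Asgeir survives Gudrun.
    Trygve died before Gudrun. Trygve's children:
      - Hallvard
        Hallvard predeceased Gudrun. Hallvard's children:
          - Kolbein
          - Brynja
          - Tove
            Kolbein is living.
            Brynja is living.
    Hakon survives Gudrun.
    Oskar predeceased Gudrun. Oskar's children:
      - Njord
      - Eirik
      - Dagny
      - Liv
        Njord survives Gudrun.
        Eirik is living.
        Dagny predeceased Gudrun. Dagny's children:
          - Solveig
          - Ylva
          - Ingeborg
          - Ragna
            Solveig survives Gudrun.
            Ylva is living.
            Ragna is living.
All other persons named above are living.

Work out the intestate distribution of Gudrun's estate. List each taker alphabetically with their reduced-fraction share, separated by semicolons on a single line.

Magnus, as surviving spouse, takes 2/3.
The remaining 1/3 passes to Gudrun's descendants per stirpes.
The 1/3 is divided into 5 equal shares of 1/15 among Sindre, Asgeir, Trygve, Hakon, Oskar.
Sindre is living and takes 1/15.
Asgeir is living and takes 1/15.
Trygve predeceased; the 1/15 allotted to Trygve's branch passes to Trygve's issue by representation.
Hallvard's line is the sole branch at this level, so the full 1/15 passes to Hallvard's issue by representation.
The 1/15 is divided into 3 equal shares of 1/45 among Kolbein, Brynja, Tove.
Kolbein is living and takes 1/45.
Brynja is living and takes 1/45.
Tove is living and takes 1/45.
Hakon is living and takes 1/15.
Oskar predeceased; the 1/15 allotted to Oskar's branch passes to Oskar's issue by representation.
The 1/15 is divided into 4 equal shares of 1/60 among Njord, Eirik, Dagny, Liv.
Njord is living and takes 1/60.
Eirik is living and takes 1/60.
Dagny predeceased; the 1/60 allotted to Dagny's branch passes to Dagny's issue by representation.
The 1/60 is divided into 4 equal shares of 1/240 among Solveig, Ylva, Ingeborg, Ragna.
Solveig is living and takes 1/240.
Ylva is living and takes 1/240.
Ingeborg is living and takes 1/240.
Ragna is living and takes 1/240.
Liv is living and takes 1/60.

Asgeir 1/15; Brynja 1/45; Eirik 1/60; Hakon 1/15; Ingeborg 1/240; Kolbein 1/45; Liv 1/60; Magnus 2/3; Njord 1/60; Ragna 1/240; Sindre 1/15; Solveig 1/240; Tove 1/45; Ylva 1/240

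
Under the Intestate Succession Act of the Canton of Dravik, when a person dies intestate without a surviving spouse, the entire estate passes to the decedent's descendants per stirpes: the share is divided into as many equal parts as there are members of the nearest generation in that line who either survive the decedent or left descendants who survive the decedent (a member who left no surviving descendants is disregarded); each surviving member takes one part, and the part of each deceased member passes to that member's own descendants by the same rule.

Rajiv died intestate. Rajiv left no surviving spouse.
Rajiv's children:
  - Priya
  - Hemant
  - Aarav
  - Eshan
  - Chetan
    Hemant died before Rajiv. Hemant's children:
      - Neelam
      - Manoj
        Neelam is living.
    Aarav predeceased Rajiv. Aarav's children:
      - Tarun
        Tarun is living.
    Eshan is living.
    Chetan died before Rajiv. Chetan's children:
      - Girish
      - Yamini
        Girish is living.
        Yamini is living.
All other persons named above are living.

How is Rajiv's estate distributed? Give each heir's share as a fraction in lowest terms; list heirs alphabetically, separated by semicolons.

There is no surviving spouse, so the entire estate passes to Rajiv's descendants per stirpes.
The estate is divided into 5 equal shares of 1/5 among Priya, Hemant, Aarav, Eshan, Chetan.
Priya is living and takes 1/5.
Hemant predeceased; the 1/5 allotted to Hemant's branch passes to Hemant's issue by representation.
The 1/5 is divided into 2 equal shares of 1/10 among Neelam, Manoj.
Neelam is living and takes 1/10.
Manoj is living and takes 1/10.
Aarav predeceased; the 1/5 allotted to Aarav's branch passes to Aarav's issue by representation.
Tarun is the sole taker at this level and receives the full 1/5.
Eshan is living and takes 1/5.
Chetan predeceased; the 1/5 allotted to Chetan's branch passes to Chetan's issue by representation.
The 1/5 is divided into 2 equal shares of 1/10 among Girish, Yamini.
Girish is living and takes 1/10.
Yamini is living and takes 1/10.

Eshan 1/5; Girish 1/10; Manoj 1/10; Neelam 1/10; Priya 1/5; Tarun 1/5; Yamini 1/10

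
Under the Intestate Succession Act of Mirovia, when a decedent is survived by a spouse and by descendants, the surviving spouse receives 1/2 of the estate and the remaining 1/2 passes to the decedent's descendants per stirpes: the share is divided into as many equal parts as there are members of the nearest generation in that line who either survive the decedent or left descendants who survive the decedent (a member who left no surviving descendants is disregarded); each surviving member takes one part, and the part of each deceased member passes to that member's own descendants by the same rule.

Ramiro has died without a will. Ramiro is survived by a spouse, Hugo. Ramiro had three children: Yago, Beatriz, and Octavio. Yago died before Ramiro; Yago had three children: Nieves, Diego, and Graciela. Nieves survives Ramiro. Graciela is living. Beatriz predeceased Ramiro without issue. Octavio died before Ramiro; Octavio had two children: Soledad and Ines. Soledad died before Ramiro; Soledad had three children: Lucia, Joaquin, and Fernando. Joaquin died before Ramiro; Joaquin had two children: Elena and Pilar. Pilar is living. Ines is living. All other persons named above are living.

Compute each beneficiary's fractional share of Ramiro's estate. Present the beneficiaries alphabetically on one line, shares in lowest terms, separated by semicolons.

Diego 1/12; Elena 1/48; Fernando 1/24; Graciela 1/12; Hugo 1/2; Ines 1/8; Lucia 1/24; Nieves 1/12; Pilar 1/48

Hugo, as surviving spouse, takes 1/2.
The remaining 1/2 passes to Ramiro's descendants per stirpes.
Beatriz left no surviving issue, so that branch lapses and is disregarded.
The 1/2 is divided into 2 equal shares of 1/4 among Yago, Octavio.
Yago predeceased; the 1/4 allotted to Yago's branch passes to Yago's issue by representation.
The 1/4 is divided into 3 equal shares of 1/12 among Nieves, Diego, Graciela.
Nieves is living and takes 1/12.
Diego is living and takes 1/12.
Graciela is living and takes 1/12.
Octavio predeceased; the 1/4 allotted to Octavio's branch passes to Octavio's issue by representation.
The 1/4 is divided into 2 equal shares of 1/8 among Soledad, Ines.
Soledad predeceased; the 1/8 allotted to Soledad's branch passes to Soledad's issue by representation.
The 1/8 is divided into 3 equal shares of 1/24 among Lucia, Joaquin, Fernando.
Lucia is living and takes 1/24.
Joaquin predeceased; the 1/24 allotted to Joaquin's branch passes to Joaquin's issue by representation.
The 1/24 is divided into 2 equal shares of 1/48 among Elena, Pilar.
Elena is living and takes 1/48.
Pilar is living and takes 1/48.
Fernando is living and takes 1/24.
Ines is living and takes 1/8.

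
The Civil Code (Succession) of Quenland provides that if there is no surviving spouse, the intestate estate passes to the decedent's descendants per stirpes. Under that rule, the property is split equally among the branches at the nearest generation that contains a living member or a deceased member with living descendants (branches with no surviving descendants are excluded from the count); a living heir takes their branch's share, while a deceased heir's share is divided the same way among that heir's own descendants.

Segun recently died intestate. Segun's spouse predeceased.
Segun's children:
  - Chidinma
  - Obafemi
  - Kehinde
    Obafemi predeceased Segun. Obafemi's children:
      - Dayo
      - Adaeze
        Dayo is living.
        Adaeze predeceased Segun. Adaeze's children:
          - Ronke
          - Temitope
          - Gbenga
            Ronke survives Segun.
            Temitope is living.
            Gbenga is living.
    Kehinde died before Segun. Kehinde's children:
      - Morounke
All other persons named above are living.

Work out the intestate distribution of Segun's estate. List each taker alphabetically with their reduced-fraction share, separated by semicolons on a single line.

There is no surviving spouse, so the entire estate passes to Segun's descendants per stirpes.
The estate is divided into 3 equal shares of 1/3 among Chidinma, Obafemi, Kehinde.
Chidinma is living and takes 1/3.
Obafemi predeceased; the 1/3 allotted to Obafemi's branch passes to Obafemi's issue by representation.
The 1/3 is divided into 2 equal shares of 1/6 among Dayo, Adaeze.
Dayo is living and takes 1/6.
Adaeze predeceased; the 1/6 allotted to Adaeze's branch passes to Adaeze's issue by representation.
The 1/6 is divided into 3 equal shares of 1/18 among Ronke, Temitope, Gbenga.
Ronke is living and takes 1/18.
Temitope is living and takes 1/18.
Gbenga is living and takes 1/18.
Kehinde predeceased; the 1/3 allotted to Kehinde's branch passes to Kehinde's issue by representation.
Morounke is the sole taker at this level and receives the full 1/3.

Chidinma 1/3; Dayo 1/6; Gbenga 1/18; Morounke 1/3; Ronke 1/18; Temitope 1/18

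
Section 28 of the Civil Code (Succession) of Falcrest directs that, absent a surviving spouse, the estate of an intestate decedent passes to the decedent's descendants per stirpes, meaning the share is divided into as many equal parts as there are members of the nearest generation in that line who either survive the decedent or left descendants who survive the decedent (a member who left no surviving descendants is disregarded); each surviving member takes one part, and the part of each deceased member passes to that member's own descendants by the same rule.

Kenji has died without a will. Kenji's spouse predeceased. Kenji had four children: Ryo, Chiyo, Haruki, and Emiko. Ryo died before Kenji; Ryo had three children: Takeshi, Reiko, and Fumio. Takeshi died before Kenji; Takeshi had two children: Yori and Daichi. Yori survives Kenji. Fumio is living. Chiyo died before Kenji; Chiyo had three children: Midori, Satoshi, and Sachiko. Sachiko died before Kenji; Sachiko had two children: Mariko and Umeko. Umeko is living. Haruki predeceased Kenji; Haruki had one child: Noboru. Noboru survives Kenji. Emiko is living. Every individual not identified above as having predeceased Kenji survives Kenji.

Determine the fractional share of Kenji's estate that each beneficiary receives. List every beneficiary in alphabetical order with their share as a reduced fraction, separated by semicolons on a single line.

Daichi 1/24; Emiko 1/4; Fumio 1/12; Mariko 1/24; Midori 1/12; Noboru 1/4; Reiko 1/12; Satoshi 1/12; Umeko 1/24; Yori 1/24

There is no surviving spouse, so the entire estate passes to Kenji's descendants per stirpes.
The estate is divided into 4 equal shares of 1/4 among Ryo, Chiyo, Haruki, Emiko.
Ryo predeceased; the 1/4 allotted to Ryo's branch passes to Ryo's issue by representation.
The 1/4 is divided into 3 equal shares of 1/12 among Takeshi, Reiko, Fumio.
Takeshi predeceased; the 1/12 allotted to Takeshi's branch passes to Takeshi's issue by representation.
The 1/12 is divided into 2 equal shares of 1/24 among Yori, Daichi.
Yori is living and takes 1/24.
Daichi is living and takes 1/24.
Reiko is living and takes 1/12.
Fumio is living and takes 1/12.
Chiyo predeceased; the 1/4 allotted to Chiyo's branch passes to Chiyo's issue by representation.
The 1/4 is divided into 3 equal shares of 1/12 among Midori, Satoshi, Sachiko.
Midori is living and takes 1/12.
Satoshi is living and takes 1/12.
Sachiko predeceased; the 1/12 allotted to Sachiko's branch passes to Sachiko's issue by representation.
The 1/12 is divided into 2 equal shares of 1/24 among Mariko, Umeko.
Mariko is living and takes 1/24.
Umeko is living and takes 1/24.
Haruki predeceased; the 1/4 allotted to Haruki's branch passes to Haruki's issue by representation.
Noboru is the sole taker at this level and receives the full 1/4.
Emiko is living and takes 1/4.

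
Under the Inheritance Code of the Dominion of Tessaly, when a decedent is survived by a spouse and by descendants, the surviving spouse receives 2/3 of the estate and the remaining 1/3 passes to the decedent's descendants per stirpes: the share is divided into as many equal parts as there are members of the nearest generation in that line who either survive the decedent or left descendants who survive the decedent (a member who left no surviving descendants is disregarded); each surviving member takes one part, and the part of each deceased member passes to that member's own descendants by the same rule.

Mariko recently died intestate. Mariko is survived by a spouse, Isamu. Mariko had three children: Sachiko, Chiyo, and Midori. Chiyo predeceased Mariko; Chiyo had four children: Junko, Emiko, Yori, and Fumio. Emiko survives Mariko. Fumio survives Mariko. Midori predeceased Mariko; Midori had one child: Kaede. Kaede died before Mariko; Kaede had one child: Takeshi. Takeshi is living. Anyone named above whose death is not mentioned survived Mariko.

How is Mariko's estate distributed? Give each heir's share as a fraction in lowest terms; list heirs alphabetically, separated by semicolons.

Isamu, as surviving spouse, takes 2/3.
The remaining 1/3 passes to Mariko's descendants per stirpes.
The 1/3 is divided into 3 equal shares of 1/9 among Sachiko, Chiyo, Midori.
Sachiko is living and takes 1/9.
Chiyo predeceased; the 1/9 allotted to Chiyo's branch passes to Chiyo's issue by representation.
The 1/9 is divided into 4 equal shares of 1/36 among Junko, Emiko, Yori, Fumio.
Junko is living and takes 1/36.
Emiko is living and takes 1/36.
Yori is living and takes 1/36.
Fumio is living and takes 1/36.
Midori predeceased; the 1/9 allotted to Midori's branch passes to Midori's issue by representation.
Kaede's line is the sole branch at this level, so the full 1/9 passes to Kaede's issue by representation.
Takeshi is the sole taker at this level and receives the full 1/9.

Emiko 1/36; Fumio 1/36; Isamu 2/3; Junko 1/36; Sachiko 1/9; Takeshi 1/9; Yori 1/36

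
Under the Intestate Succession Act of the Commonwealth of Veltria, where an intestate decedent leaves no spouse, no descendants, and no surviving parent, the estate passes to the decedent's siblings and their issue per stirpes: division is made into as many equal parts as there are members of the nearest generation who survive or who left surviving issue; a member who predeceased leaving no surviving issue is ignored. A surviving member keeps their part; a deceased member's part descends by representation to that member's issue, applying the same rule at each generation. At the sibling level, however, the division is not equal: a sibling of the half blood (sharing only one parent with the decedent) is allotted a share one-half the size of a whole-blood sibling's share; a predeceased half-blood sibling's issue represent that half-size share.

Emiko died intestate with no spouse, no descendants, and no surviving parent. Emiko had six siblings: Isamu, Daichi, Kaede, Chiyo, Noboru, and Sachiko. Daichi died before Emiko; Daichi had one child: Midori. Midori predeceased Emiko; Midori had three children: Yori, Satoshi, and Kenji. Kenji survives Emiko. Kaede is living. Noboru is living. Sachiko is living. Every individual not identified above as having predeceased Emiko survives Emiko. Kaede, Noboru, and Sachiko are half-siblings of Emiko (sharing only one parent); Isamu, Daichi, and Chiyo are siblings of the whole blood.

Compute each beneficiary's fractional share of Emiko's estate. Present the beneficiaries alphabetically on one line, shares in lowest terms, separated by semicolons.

Chiyo 2/9; Isamu 2/9; Kaede 1/9; Kenji 2/27; Noboru 1/9; Sachiko 1/9; Satoshi 2/27; Yori 2/27

No spouse, descendants, or parent survives, so the estate passes to Emiko's siblings per stirpes.
Half-blood siblings count for one-half the weight of whole-blood siblings at the initial division.
Dividing 1 in proportion to weights (total weight 9/2): Isamu (weight 1) → 2/9; Daichi (weight 1) → 2/9; Kaede (weight 1/2) → 1/9; Chiyo (weight 1) → 2/9; Noboru (weight 1/2) → 1/9; Sachiko (weight 1/2) → 1/9.
Isamu is living and takes 2/9.
Daichi predeceased; the 2/9 allotted to Daichi's branch passes to Daichi's issue by representation.
Midori's line is the sole branch at this level, so the full 2/9 passes to Midori's issue by representation.
The 2/9 is divided into 3 equal shares of 2/27 among Yori, Satoshi, Kenji.
Yori is living and takes 2/27.
Satoshi is living and takes 2/27.
Kenji is living and takes 2/27.
Kaede is living and takes 1/9.
Chiyo is living and takes 2/9.
Noboru is living and takes 1/9.
Sachiko is living and takes 1/9.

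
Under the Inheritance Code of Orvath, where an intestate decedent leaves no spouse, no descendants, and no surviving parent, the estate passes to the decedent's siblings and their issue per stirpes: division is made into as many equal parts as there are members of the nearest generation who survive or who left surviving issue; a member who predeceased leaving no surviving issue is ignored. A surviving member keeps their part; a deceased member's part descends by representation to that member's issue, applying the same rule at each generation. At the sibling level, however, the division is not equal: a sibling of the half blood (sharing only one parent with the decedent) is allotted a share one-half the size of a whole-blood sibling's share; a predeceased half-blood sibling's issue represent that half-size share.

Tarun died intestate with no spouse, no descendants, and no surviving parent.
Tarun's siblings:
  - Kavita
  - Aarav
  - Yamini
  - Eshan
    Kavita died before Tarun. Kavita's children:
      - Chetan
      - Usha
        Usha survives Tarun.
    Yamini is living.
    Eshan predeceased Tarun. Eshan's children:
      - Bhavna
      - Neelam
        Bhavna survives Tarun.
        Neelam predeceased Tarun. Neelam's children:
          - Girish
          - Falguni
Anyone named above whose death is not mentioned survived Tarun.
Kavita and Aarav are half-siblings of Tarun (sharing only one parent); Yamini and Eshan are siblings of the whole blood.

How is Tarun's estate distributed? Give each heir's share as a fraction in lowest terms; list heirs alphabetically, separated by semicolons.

No spouse, descendants, or parent survives, so the estate passes to Tarun's siblings per stirpes.
Half-blood siblings count for one-half the weight of whole-blood siblings at the initial division.
Dividing 1 in proportion to weights (total weight 3): Kavita (weight 1/2) → 1/6; Aarav (weight 1/2) → 1/6; Yamini (weight 1) → 1/3; Eshan (weight 1) → 1/3.
Kavita predeceased; the 1/6 allotted to Kavita's branch passes to Kavita's issue by representation.
The 1/6 is divided into 2 equal shares of 1/12 among Chetan, Usha.
Chetan is living and takes 1/12.
Usha is living and takes 1/12.
Aarav is living and takes 1/6.
Yamini is living and takes 1/3.
Eshan predeceased; the 1/3 allotted to Eshan's branch passes to Eshan's issue by representation.
The 1/3 is divided into 2 equal shares of 1/6 among Bhavna, Neelam.
Bhavna is living and takes 1/6.
Neelam predeceased; the 1/6 allotted to Neelam's branch passes to Neelam's issue by representation.
The 1/6 is divided into 2 equal shares of 1/12 among Girish, Falguni.
Girish is living and takes 1/12.
Falguni is living and takes 1/12.

Aarav 1/6; Bhavna 1/6; Chetan 1/12; Falguni 1/12; Girish 1/12; Usha 1/12; Yamini 1/3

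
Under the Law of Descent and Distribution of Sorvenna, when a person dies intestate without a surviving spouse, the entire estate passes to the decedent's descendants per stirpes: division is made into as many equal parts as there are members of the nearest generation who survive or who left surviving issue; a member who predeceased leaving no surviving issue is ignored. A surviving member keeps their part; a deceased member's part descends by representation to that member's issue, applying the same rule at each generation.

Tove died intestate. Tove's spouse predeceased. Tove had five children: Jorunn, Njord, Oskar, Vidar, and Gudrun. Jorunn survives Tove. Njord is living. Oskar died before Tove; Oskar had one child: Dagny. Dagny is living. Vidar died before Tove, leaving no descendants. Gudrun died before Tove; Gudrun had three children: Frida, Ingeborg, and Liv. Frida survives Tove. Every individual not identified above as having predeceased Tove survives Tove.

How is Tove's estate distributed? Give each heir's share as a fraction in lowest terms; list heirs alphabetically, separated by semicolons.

There is no surviving spouse, so the entire estate passes to Tove's descendants per stirpes.
Vidar left no surviving issue, so that branch lapses and is disregarded.
The estate is divided into 4 equal shares of 1/4 among Jorunn, Njord, Oskar, Gudrun.
Jorunn is living and takes 1/4.
Njord is living and takes 1/4.
Oskar predeceased; the 1/4 allotted to Oskar's branch passes to Oskar's issue by representation.
Dagny is the sole taker at this level and receives the full 1/4.
Gudrun predeceased; the 1/4 allotted to Gudrun's branch passes to Gudrun's issue by representation.
The 1/4 is divided into 3 equal shares of 1/12 among Frida, Ingeborg, Liv.
Frida is living and takes 1/12.
Ingeborg is living and takes 1/12.
Liv is living and takes 1/12.

Dagny 1/4; Frida 1/12; Ingeborg 1/12; Jorunn 1/4; Liv 1/12; Njord 1/4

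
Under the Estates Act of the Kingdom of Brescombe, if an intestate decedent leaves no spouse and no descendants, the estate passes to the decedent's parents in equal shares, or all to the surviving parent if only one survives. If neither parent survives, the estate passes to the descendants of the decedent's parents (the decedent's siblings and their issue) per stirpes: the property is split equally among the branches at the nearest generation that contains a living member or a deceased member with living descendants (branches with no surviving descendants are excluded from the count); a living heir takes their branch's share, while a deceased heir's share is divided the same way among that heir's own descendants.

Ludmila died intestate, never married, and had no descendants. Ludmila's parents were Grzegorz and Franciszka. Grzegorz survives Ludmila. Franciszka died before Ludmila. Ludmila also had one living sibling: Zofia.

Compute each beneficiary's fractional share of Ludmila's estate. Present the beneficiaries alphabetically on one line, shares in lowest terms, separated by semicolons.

Only one parent, Grzegorz, survives, so Grzegorz takes the entire estate. The siblings take nothing because a surviving parent has priority.

Grzegorz 1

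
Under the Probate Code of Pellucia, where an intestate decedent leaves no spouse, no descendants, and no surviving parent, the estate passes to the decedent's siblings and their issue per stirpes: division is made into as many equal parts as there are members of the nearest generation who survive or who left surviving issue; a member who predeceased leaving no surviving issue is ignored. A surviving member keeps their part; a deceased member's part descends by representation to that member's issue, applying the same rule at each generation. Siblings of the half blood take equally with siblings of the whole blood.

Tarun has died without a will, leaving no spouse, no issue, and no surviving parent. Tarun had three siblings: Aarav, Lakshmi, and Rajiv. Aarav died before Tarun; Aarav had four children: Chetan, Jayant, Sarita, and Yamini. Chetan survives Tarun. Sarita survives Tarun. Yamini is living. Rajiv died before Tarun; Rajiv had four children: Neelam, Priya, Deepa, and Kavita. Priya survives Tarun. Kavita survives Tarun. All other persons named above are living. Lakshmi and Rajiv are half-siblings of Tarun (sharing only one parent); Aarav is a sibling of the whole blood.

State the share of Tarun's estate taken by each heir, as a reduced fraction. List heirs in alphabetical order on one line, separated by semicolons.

Chetan 1/12; Deepa 1/12; Jayant 1/12; Kavita 1/12; Lakshmi 1/3; Neelam 1/12; Priya 1/12; Sarita 1/12; Yamini 1/12

No spouse, descendants, or parent survives, so the estate passes to Tarun's siblings per stirpes.
Half-blood and whole-blood siblings take equally under the stated rule.
The estate is divided into 3 equal shares of 1/3 among Aarav, Lakshmi, Rajiv.
Aarav predeceased; the 1/3 allotted to Aarav's branch passes to Aarav's issue by representation.
The 1/3 is divided into 4 equal shares of 1/12 among Chetan, Jayant, Sarita, Yamini.
Chetan is living and takes 1/12.
Jayant is living and takes 1/12.
Sarita is living and takes 1/12.
Yamini is living and takes 1/12.
Lakshmi is living and takes 1/3.
Rajiv predeceased; the 1/3 allotted to Rajiv's branch passes to Rajiv's issue by representation.
The 1/3 is divided into 4 equal shares of 1/12 among Neelam, Priya, Deepa, Kavita.
Neelam is living and takes 1/12.
Priya is living and takes 1/12.
Deepa is living and takes 1/12.
Kavita is living and takes 1/12.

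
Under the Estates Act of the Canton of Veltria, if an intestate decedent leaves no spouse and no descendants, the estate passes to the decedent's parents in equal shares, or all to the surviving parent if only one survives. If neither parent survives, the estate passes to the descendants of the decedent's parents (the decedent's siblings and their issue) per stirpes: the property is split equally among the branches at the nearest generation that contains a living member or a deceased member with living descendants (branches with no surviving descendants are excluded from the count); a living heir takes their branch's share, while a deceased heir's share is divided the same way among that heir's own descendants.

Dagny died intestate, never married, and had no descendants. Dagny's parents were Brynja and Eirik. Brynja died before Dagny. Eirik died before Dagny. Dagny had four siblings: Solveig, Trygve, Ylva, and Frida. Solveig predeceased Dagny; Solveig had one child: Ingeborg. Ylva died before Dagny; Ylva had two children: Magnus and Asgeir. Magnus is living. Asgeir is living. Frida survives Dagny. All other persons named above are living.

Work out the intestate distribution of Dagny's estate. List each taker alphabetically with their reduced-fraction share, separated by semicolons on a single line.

Asgeir 1/8; Frida 1/4; Ingeborg 1/4; Magnus 1/8; Trygve 1/4

Neither parent survives and there are no descendants, so the estate passes to Dagny's siblings and their issue per stirpes.
The estate is divided into 4 equal shares of 1/4 among Solveig, Trygve, Ylva, Frida.
Solveig predeceased; the 1/4 allotted to Solveig's branch passes to Solveig's issue by representation.
Ingeborg is the sole taker at this level and receives the full 1/4.
Trygve is living and takes 1/4.
Ylva predeceased; the 1/4 allotted to Ylva's branch passes to Ylva's issue by representation.
The 1/4 is divided into 2 equal shares of 1/8 among Magnus, Asgeir.
Magnus is living and takes 1/8.
Asgeir is living and takes 1/8.
Frida is living and takes 1/4.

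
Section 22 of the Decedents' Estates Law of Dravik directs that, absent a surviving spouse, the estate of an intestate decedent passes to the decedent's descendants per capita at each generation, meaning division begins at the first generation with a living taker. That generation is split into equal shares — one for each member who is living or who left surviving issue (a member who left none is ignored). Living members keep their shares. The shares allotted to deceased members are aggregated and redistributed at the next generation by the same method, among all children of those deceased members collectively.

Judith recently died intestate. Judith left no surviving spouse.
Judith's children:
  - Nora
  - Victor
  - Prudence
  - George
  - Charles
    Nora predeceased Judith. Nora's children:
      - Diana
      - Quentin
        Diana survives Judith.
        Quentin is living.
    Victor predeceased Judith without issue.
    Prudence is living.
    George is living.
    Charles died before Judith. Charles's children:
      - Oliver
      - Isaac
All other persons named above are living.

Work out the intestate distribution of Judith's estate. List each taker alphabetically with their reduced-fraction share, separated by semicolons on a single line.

Diana 1/8; George 1/4; Isaac 1/8; Oliver 1/8; Prudence 1/4; Quentin 1/8

There is no surviving spouse, so the entire estate passes to Judith's descendants per capita at each generation.
At generation 1 (Nora, Prudence, George, Charles) there are 4 shares of (1)/4 = 1/4 each.
Living: Prudence and George — each takes 1/4.
Deceased: Nora and Charles. Their combined 1/2 is pooled and carried to generation 2.
At generation 2 (Diana, Quentin, Oliver, Isaac) there are 4 shares of (1/2)/4 = 1/8 each.
Living: Diana, Quentin, Oliver, and Isaac — each takes 1/8.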